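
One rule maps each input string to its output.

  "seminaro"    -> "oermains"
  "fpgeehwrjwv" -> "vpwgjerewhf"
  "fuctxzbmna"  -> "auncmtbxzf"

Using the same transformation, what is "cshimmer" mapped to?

rsehmimc

The rule is to take characters alternately from the front and the back (1st, last, 2nd, 2nd-last, ...), then move the first character to the end.
Applying that to "cshimmer" gives "rsehmimc".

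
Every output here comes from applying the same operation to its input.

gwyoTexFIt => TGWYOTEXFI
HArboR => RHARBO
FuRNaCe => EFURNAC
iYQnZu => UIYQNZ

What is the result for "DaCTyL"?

Rule — move the last character to the front, then convert every letter to uppercase.
On "DaCTyL": the first step gives "LDaCTy", and the second then gives "LDACTY".

LDACTY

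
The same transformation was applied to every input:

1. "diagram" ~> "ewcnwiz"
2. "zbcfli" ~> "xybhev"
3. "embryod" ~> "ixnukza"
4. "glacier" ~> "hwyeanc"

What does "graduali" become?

The pattern: move the first character to the end, then shift every letter 4 places backward in the alphabet (wrapping around).
Applying both steps to "graduali": "radualig", then "nwzqwhec".

nwzqwhec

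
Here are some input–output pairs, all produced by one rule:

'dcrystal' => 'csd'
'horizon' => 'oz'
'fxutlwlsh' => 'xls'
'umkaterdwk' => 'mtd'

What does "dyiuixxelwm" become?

Looking at the pairs, the operation is to swap the first and last characters, then keep one character in every 3, starting at position 2 (positions 2nd, 5th, 8th, ...).
Applying both steps to "dyiuixxelwm": "myiuixxelwd", then "yied".

yied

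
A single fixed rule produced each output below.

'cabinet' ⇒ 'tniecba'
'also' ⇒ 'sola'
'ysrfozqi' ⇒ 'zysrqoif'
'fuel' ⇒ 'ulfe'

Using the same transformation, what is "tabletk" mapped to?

ttlkeba

Rule — sort the characters into reverse alphabetical order.
Doing the same to "tabletk": "ttlkeba".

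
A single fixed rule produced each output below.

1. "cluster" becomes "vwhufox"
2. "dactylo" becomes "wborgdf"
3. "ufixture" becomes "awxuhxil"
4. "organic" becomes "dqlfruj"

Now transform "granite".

The transformation: move the first 3 characters to the end (rotate left by 3), then shift every letter 3 places forward in the alphabet (wrapping around).
Applying both steps to "granite": "nitegra", then "qlwhjud".

qlwhjud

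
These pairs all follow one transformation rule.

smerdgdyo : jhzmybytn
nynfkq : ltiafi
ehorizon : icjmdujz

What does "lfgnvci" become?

Looking at the pairs, the operation is to swap the first and last characters, then shift every letter 5 places backward in the alphabet (wrapping around).
Doing the same to "lfgnvci": "dabiqxg".

dabiqxg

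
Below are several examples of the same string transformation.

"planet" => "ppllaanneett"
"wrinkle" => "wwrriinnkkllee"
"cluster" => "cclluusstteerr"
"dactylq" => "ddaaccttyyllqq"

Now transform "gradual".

ggrraadduuaall

Rule — double every character.
So "gradual" becomes "ggrraadduuaall".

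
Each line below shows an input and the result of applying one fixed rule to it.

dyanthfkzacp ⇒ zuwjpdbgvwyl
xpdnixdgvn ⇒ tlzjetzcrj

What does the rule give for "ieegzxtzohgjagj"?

eaacvtpvkdcfwcf

Each output is the input with this applied: shift every letter 4 places backward in the alphabet (wrapping around).
"ieegzxtzohgjagj" → "eaacvtpvkdcfwcf".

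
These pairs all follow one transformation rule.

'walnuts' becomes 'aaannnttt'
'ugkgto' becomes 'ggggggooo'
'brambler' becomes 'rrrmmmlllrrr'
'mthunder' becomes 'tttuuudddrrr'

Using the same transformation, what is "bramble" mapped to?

rrrmmmlll

In each case the input is transformed by: keep every other character starting from the second (positions 2nd, 4th, 6th, ...), then repeat every character 3 times.
For "bramble", step one produces "rml"; step two turns that into "rrrmmmlll".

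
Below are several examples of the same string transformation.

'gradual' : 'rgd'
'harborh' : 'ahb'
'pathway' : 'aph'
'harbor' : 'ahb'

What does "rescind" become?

Rule — swap each adjacent pair of characters (1↔2, 3↔4, ...), then keep only the first 3 characters.
Working it through for "rescind": intermediate "ercsnid", final "erc".

erc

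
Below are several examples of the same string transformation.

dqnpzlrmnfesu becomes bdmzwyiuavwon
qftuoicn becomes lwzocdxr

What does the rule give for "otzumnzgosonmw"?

vfxcidvwipxbxw

The pattern: move the last 2 characters to the front (rotate right by 2), then shift every letter 9 places forward in the alphabet (wrapping around).
Applying both steps to "otzumnzgosonmw": "mwotzumnzgoson", then "vfxcidvwipxbxw".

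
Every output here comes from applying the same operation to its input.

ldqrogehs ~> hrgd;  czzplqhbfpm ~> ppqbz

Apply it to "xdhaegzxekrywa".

aagxkyd

Each output is the input with this applied: keep every other character starting from the second (positions 2nd, 4th, 6th, ...), then swap the first and last characters.
Applying both steps to "xdhaegzxekrywa": "dagxkya", then "aagxkyd".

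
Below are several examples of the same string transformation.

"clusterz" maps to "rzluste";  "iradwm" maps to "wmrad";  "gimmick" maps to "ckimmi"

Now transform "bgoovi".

vigoo

The pattern: delete the first character, then move the last 2 characters to the front (rotate right by 2).
Applying both steps to "bgoovi": "goovi", then "vigoo".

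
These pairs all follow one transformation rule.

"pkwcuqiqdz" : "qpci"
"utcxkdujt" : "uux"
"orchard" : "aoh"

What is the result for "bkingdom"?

The transformation: move the last 3 characters to the front (rotate right by 3), then keep one character in every 3, starting at position 1 (positions 1st, 4th, 7th, ...).
Starting from "bkingdom": after the first operation, "dombking"; after the second, "dbn".
(Check on "orchard": → "ardorch" → "aoh" ✓)

dbn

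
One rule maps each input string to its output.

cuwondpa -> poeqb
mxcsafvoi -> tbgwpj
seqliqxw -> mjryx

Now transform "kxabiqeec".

cjrffd

The pattern: delete the first 3 characters, then shift every letter 1 place forward in the alphabet (wrapping around).
Starting from "kxabiqeec": after the first operation, "biqeec"; after the second, "cjrffd".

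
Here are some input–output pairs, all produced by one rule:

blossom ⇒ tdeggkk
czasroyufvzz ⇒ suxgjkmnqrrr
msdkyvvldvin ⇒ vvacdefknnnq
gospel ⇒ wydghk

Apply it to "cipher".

uwzahj

The transformation: sort the characters into alphabetical order, then shift every letter 8 places backward in the alphabet (wrapping around).
For "cipher", step one produces "cehipr"; step two turns that into "uwzahj".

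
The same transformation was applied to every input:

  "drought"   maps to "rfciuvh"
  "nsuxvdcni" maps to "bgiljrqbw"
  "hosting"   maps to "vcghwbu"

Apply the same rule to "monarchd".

In each case the input is transformed by: shift every letter 12 places backward in the alphabet (wrapping around).
For "monarchd" the result is "acbofqvr".

acbofqvr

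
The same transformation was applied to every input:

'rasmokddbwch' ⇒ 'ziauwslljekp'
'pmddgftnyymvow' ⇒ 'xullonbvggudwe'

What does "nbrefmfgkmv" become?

vjzmnunosud

The pattern: shift every letter 8 places forward in the alphabet (wrapping around).
"nbrefmfgkmv" → "vjzmnunosud".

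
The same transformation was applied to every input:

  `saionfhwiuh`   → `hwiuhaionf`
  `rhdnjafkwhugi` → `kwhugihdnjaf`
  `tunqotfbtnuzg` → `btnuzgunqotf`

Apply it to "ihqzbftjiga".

The rule is to delete the first character, then swap the front and back halves of the string.
For "ihqzbftjiga", step one produces "hqzbftjiga"; step two turns that into "tjigahqzbf".

tjigahqzbf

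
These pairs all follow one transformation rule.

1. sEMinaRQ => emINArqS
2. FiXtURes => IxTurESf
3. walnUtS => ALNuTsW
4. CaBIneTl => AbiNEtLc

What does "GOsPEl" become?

The pattern: move the first character to the end, then flip the case of every letter.
Working it through for "GOsPEl": intermediate "OsPElG", final "oSpeLg".
(Check on "sEMinaRQ": → "EMinaRQs" → "emINArqS" ✓)

oSpeLg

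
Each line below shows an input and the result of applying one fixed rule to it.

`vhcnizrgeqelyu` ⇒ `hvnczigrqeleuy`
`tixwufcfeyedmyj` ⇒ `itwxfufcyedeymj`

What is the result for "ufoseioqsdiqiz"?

fusoieqodsqizi

In each case the input is transformed by: swap each adjacent pair of characters (1↔2, 3↔4, ...).
On "ufoseioqsdiqiz" that produces "fusoieqodsqizi".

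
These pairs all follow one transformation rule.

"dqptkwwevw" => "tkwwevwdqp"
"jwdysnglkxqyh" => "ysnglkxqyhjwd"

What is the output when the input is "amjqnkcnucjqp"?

Rule — move the first 3 characters to the end (rotate left by 3).
For "amjqnkcnucjqp" the result is "qnkcnucjqpamj".

qnkcnucjqpamj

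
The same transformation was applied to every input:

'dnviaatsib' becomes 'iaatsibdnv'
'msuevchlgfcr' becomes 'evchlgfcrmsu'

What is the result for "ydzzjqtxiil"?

In each case the input is transformed by: move the first 3 characters to the end (rotate left by 3).
On "ydzzjqtxiil" that produces "zjqtxiilydz".

zjqtxiilydz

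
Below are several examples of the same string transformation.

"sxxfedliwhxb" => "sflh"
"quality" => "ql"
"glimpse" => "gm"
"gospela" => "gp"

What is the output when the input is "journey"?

In each case the input is transformed by: move the last character to the front, then keep one character in every 3, starting at position 2 (positions 2nd, 5th, 8th, ...).
For "journey", step one produces "yjourne"; step two turns that into "jr".
(Check on "glimpse": → "eglimps" → "gm" ✓)

jr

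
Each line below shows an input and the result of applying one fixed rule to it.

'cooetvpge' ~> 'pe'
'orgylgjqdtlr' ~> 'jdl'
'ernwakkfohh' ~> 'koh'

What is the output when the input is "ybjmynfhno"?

The rule is to keep every other character starting from the first (positions 1st, 3rd, 5th, ...), then delete the first 3 characters.
For "ybjmynfhno", step one produces "yjyfn"; step two turns that into "fn".

fn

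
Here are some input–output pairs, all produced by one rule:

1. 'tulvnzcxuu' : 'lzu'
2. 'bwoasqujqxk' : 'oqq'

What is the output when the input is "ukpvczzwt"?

pzt

Each output is the input with this applied: keep one character in every 3, starting at position 3 (positions 3rd, 6th, 9th, ...).
Applying that to "ukpvczzwt" gives "pzt".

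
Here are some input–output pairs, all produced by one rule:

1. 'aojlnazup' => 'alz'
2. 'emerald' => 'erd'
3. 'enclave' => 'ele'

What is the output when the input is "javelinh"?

jen

Each output is the input with this applied: keep one character in every 3, starting at position 1 (positions 1st, 4th, 7th, ...).
For "javelinh" the result is "jen".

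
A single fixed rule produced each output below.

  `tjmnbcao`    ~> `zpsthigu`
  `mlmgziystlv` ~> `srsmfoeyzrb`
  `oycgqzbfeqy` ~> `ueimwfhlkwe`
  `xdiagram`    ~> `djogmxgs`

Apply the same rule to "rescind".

Looking at the pairs, the operation is to shift every letter 6 places forward in the alphabet (wrapping around).
So "rescind" becomes "xkyiotj".

xkyiotj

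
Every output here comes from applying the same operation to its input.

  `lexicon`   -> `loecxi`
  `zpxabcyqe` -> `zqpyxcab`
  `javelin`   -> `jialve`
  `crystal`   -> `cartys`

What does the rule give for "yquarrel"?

yeqrura

The transformation: delete the last character, then take characters alternately from the front and the back (1st, last, 2nd, 2nd-last, ...).
Applying that to "yquarrel" gives "yeqrura".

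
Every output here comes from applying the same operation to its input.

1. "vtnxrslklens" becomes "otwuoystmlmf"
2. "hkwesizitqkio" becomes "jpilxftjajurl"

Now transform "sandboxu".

In each case the input is transformed by: move the last 2 characters to the front (rotate right by 2), then shift every letter 1 place forward in the alphabet (wrapping around).
For "sandboxu", step one produces "xusandbo"; step two turns that into "yvtboecp".

yvtboecp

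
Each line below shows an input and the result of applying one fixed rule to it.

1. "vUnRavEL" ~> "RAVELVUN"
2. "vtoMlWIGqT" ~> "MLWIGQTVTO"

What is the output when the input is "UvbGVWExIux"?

The pattern: move the first 3 characters to the end (rotate left by 3), then convert every letter to uppercase.
"UvbGVWExIux" → "GVWExIuxUvb" → "GVWEXIUXUVB".
(Check on "vUnRavEL": → "RavELvUn" → "RAVELVUN" ✓)

GVWEXIUXUVB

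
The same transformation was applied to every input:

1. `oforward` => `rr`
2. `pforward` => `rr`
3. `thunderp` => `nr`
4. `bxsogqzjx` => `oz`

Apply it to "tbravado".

What's happening: delete the first character, then keep one character in every 3, starting at position 3 (positions 3rd, 6th, 9th, ...).
Working it through for "tbravado": intermediate "bravado", final "ad".

ad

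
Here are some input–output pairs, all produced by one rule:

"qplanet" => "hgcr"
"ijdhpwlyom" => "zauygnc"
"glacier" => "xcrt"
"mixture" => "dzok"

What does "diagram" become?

uzrx

The transformation: shift every letter 9 places backward in the alphabet (wrapping around), then delete the last 3 characters.
"diagram" → "uzrxird" → "uzrx".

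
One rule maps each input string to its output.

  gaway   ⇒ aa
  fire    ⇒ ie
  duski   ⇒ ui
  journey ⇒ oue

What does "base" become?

ae

The rule is to keep only the vowels.
For "base" the result is "ae".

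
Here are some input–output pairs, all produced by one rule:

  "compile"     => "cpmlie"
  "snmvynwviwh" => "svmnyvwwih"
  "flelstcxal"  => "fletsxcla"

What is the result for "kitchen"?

In each case the input is transformed by: swap each adjacent pair of characters (1↔2, 3↔4, ...), then delete the first character.
Starting from "kitchen": after the first operation, "ikctehn"; after the second, "kctehn".

kctehn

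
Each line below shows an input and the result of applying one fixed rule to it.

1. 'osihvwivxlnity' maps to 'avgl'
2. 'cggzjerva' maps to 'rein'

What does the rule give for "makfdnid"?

qavq

The rule is to shift every letter 13 places forward in the alphabet (wrapping around) — i.e. ROT13, then keep only the last 4 characters.
On "makfdnid": the first step gives "znxsqavq", and the second then gives "qavq".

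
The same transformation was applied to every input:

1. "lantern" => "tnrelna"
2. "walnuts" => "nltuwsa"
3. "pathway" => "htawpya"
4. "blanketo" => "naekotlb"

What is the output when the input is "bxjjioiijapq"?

In each case the input is transformed by: move the first 2 characters to the end (rotate left by 2), then swap each adjacent pair of characters (1↔2, 3↔4, ...).
Applying both steps to "bxjjioiijapq": "jjioiijapqbx", then "jjoiiiajqpxb".

jjoiiiajqpxb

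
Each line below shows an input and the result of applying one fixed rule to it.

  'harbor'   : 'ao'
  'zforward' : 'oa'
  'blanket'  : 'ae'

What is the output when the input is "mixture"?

The rule is to keep only the vowels.
"mixture" → "iue".

iue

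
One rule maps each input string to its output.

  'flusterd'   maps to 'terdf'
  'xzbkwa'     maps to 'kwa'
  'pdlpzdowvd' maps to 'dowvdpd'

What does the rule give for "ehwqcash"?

cashe

The rule is to swap the front and back halves of the string, then delete the last 3 characters.
On "ehwqcash": the first step gives "cashehwq", and the second then gives "cashe".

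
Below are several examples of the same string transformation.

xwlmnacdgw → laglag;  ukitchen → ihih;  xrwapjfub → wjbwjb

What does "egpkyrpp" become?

prpr

Each output is the input with this applied: keep one character in every 3, starting at position 3 (positions 3rd, 6th, 9th, ...), then write the whole string twice.
Applying both steps to "egpkyrpp": "pr", then "prpr".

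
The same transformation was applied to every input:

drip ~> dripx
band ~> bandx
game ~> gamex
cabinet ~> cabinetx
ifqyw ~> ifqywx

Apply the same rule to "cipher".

cipherx

The transformation: append "x".
Applying that to "cipher" gives "cipherx".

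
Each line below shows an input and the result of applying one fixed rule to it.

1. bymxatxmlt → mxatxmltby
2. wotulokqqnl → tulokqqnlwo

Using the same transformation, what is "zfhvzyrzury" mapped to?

hvzyrzuryzf

Rule — move the first 2 characters to the end (rotate left by 2).
For "zfhvzyrzury" the result is "hvzyrzuryzf".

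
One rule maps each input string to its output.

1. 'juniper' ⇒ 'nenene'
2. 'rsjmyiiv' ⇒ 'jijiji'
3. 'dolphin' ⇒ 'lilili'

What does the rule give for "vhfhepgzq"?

Each output is the input with this applied: keep one character in every 3, starting at position 3 (positions 3rd, 6th, 9th, ...), then write the whole string 3 times in a row.
For "vhfhepgzq", step one produces "fpq"; step two turns that into "fpqfpqfpq".

fpqfpqfpq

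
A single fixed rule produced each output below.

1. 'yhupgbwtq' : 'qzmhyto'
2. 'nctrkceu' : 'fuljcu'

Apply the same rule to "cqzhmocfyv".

uirzegux

The rule is to shift every letter 8 places backward in the alphabet (wrapping around), then delete the last 2 characters.
For "cqzhmocfyv", step one produces "uirzeguxqn"; step two turns that into "uirzegux".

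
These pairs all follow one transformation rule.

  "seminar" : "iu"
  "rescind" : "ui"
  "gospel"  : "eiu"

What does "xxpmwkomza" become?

ae

The transformation: shift every letter 10 places backward in the alphabet (wrapping around), then keep only the vowels.
Applying both steps to "xxpmwkomza": "nnfcmaecpq", then "ae".
(Check on "rescind": → "huisydt" → "ui" ✓)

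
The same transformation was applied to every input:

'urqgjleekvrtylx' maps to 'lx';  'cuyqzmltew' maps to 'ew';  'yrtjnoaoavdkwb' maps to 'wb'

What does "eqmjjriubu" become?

bu

Looking at the pairs, the operation is to keep only the last 2 characters.
For "eqmjjriubu" the result is "bu".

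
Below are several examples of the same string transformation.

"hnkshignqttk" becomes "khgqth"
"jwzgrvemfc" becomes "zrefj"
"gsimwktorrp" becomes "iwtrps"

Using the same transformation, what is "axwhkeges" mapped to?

Looking at the pairs, the operation is to move the first 2 characters to the end (rotate left by 2), then keep every other character starting from the first (positions 1st, 3rd, 5th, ...).
On "axwhkeges": the first step gives "whkegesax", and the second then gives "wkgsx".

wkgsx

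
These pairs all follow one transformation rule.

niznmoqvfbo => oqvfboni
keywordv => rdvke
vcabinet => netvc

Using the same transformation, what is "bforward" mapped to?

What's happening: move the first 2 characters to the end (rotate left by 2), then delete the first 3 characters.
Working it through for "bforward": intermediate "orwardbf", final "ardbf".

ardbf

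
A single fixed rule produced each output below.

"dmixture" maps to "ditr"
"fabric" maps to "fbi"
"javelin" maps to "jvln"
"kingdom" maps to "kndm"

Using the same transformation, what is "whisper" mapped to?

wipr

The pattern: keep every other character starting from the first (positions 1st, 3rd, 5th, ...).
"whisper" → "wipr".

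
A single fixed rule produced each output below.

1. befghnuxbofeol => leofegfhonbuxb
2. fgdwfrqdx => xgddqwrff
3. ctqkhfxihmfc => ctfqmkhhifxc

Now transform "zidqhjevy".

yivdeqjhz

What's happening: take characters alternately from the front and the back (1st, last, 2nd, 2nd-last, ...), then move the first character to the end.
"zidqhjevy" → "zyivdeqjh" → "yivdeqjhz".
(Check on "fgdwfrqdx": → "fxgddqwrf" → "xgddqwrff" ✓)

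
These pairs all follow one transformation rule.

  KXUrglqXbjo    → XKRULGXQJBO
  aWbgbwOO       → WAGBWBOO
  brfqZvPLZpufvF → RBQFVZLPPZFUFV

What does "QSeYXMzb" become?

The transformation: swap each adjacent pair of characters (1↔2, 3↔4, ...), then convert every letter to uppercase.
"QSeYXMzb" → "SQYeMXbz" → "SQYEMXBZ".

SQYEMXBZ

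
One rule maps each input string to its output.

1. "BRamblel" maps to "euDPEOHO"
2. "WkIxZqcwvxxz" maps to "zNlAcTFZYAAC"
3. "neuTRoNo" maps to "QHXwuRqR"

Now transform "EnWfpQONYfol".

In each case the input is transformed by: flip the case of every letter, then shift every letter 3 places forward in the alphabet (wrapping around).
On "EnWfpQONYfol": the first step gives "eNwFPqonyFOL", and the second then gives "hQzIStrqbIRO".

hQzIStrqbIRO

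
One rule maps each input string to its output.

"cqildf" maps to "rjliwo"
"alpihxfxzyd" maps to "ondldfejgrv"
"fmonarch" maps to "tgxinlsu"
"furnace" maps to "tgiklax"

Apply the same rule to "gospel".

Rule — shift every letter 6 places forward in the alphabet (wrapping around), then move the first 3 characters to the end (rotate left by 3).
On "gospel": the first step gives "muyvkr", and the second then gives "vkrmuy".
(Check on "furnace": → "laxtgik" → "tgiklax" ✓)

vkrmuy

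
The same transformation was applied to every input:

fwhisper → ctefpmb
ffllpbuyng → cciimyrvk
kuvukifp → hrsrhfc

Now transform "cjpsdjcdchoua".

Rule — delete the last character, then shift every letter 3 places backward in the alphabet (wrapping around).
Working it through for "cjpsdjcdchoua": intermediate "cjpsdjcdchou", final "zgmpagzazelr".

zgmpagzazelr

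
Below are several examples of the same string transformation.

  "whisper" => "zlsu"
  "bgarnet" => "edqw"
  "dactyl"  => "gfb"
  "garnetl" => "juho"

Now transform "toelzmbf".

whce

Rule — shift every letter 3 places forward in the alphabet (wrapping around), then keep every other character starting from the first (positions 1st, 3rd, 5th, ...).
Doing the same to "toelzmbf": "whce".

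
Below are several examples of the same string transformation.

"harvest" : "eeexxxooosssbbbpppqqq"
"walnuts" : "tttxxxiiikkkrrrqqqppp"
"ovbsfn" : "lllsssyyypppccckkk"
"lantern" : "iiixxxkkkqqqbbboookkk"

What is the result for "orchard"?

lllooozzzeeexxxoooaaa

Each output is the input with this applied: shift every letter 3 places backward in the alphabet (wrapping around), then repeat every character 3 times.
Applying both steps to "orchard": "lozexoa", then "lllooozzzeeexxxoooaaa".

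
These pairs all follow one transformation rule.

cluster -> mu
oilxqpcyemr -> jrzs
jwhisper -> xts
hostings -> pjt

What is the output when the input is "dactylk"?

bz

What's happening: keep one character in every 3, starting at position 2 (positions 2nd, 5th, 8th, ...), then shift every letter 1 place forward in the alphabet (wrapping around).
Working it through for "dactylk": intermediate "ay", final "bz".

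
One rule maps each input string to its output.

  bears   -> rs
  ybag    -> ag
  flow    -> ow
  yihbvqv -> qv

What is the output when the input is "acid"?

id

What's happening: keep only the last 2 characters.
For "acid" the result is "id".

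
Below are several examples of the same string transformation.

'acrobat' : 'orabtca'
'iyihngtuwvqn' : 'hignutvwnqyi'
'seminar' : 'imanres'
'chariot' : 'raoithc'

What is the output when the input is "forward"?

In each case the input is transformed by: swap each adjacent pair of characters (1↔2, 3↔4, ...), then move the first 2 characters to the end (rotate left by 2).
Applying both steps to "forward": "ofwrrad", then "wrradof".
(Check on "acrobat": → "caorabt" → "orabtca" ✓)

wrradof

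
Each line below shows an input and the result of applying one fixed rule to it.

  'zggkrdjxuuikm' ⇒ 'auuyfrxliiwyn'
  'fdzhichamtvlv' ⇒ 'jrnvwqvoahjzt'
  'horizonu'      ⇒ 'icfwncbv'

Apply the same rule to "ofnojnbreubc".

In each case the input is transformed by: shift every letter 12 places backward in the alphabet (wrapping around), then swap the first and last characters.
"ofnojnbreubc" → "ctbcxbpfsipq" → "qtbcxbpfsipc".

qtbcxbpfsipc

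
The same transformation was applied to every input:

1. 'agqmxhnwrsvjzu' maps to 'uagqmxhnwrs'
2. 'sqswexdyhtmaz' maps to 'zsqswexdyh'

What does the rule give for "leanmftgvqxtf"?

fleanmftgv

Looking at the pairs, the operation is to move the last character to the front, then delete the last 3 characters.
For "leanmftgvqxtf", step one produces "fleanmftgvqxt"; step two turns that into "fleanmftgv".
(Check on "sqswexdyhtmaz": → "zsqswexdyhtma" → "zsqswexdyh" ✓)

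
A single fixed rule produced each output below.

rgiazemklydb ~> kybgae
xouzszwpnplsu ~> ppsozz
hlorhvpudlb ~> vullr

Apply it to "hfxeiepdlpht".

dptfee

Rule — keep every other character starting from the second (positions 2nd, 4th, 6th, ...), then move the last 3 characters to the front (rotate right by 3).
For "hfxeiepdlpht", step one produces "feedpt"; step two turns that into "dptfee".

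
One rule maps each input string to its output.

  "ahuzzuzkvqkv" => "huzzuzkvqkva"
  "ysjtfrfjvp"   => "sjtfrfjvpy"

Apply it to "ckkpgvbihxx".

Rule — move the first character to the end.
Applying that to "ckkpgvbihxx" gives "kkpgvbihxxc".

kkpgvbihxxc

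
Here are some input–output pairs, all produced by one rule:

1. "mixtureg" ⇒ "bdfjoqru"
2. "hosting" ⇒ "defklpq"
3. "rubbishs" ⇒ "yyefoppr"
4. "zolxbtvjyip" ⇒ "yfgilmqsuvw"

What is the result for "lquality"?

xfiinqrv

The pattern: sort the characters into alphabetical order, then shift every letter 3 places backward in the alphabet (wrapping around).
Applying both steps to "lquality": "aillqtuy", then "xfiinqrv".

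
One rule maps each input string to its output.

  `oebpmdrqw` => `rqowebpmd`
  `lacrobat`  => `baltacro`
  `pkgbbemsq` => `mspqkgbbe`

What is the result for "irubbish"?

In each case the input is transformed by: swap the first and last characters, then move the last 3 characters to the front (rotate right by 3).
For "irubbish", step one produces "hrubbisi"; step two turns that into "isihrubb".

isihrubb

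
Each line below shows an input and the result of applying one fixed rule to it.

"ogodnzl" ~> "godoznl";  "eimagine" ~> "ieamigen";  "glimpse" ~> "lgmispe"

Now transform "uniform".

The transformation: swap each adjacent pair of characters (1↔2, 3↔4, ...).
Doing the same to "uniform": "nufirom".

nufirom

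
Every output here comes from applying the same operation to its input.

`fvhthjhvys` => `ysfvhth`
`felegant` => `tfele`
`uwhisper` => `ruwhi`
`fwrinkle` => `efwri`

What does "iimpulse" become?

eiimp

The pattern: swap the front and back halves of the string, then delete the first 3 characters.
"iimpulse" → "ulseiimp" → "eiimp".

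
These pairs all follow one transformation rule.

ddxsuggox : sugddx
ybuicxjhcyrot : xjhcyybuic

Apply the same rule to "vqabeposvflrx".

posvfvqabe

Each output is the input with this applied: delete the last 3 characters, then swap the front and back halves of the string.
For "vqabeposvflrx", step one produces "vqabeposvf"; step two turns that into "posvfvqabe".
(Check on "ddxsuggox": → "ddxsug" → "sugddx" ✓)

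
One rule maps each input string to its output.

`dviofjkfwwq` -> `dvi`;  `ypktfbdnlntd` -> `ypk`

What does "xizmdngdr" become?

What's happening: keep only the first 3 characters.
Applying that to "xizmdngdr" gives "xiz".

xiz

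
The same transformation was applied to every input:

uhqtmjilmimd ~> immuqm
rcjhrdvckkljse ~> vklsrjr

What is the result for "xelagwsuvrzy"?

svzxlg

The pattern: keep every other character starting from the first (positions 1st, 3rd, 5th, ...), then move the first 3 characters to the end (rotate left by 3).
Doing the same to "xelagwsuvrzy": "svzxlg".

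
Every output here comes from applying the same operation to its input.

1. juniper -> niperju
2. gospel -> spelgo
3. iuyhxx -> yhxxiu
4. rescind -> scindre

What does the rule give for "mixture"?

The transformation: move the first 2 characters to the end (rotate left by 2).
Applying that to "mixture" gives "xturemi".

xturemi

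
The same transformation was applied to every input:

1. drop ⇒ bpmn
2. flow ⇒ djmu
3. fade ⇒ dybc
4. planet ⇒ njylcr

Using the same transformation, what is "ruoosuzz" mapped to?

psmmqsxx

Looking at the pairs, the operation is to shift every letter 2 places backward in the alphabet (wrapping around).
Doing the same to "ruoosuzz": "psmmqsxx".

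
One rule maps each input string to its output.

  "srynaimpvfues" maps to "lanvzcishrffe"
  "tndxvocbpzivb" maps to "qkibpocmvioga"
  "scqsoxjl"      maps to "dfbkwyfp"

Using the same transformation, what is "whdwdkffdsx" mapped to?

qjqxssqfkju

The transformation: move the first 2 characters to the end (rotate left by 2), then shift every letter 13 places forward in the alphabet (wrapping around) — i.e. ROT13.
Starting from "whdwdkffdsx": after the first operation, "dwdkffdsxwh"; after the second, "qjqxssqfkju".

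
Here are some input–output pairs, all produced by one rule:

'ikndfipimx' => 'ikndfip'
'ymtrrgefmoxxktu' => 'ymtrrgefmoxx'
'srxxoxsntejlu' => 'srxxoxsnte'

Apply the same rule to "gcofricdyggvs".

gcofricdyg

The transformation: delete the last 3 characters.
On "gcofricdyggvs" that produces "gcofricdyg".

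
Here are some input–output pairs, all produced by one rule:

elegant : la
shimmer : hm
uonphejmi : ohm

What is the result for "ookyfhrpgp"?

ofp

Rule — keep one character in every 3, starting at position 2 (positions 2nd, 5th, 8th, ...).
On "ookyfhrpgp" that produces "ofp".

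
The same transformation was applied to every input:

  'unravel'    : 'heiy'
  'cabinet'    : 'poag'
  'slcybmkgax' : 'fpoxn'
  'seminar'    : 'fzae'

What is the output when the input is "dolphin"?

qyua

Looking at the pairs, the operation is to shift every letter 13 places forward in the alphabet (wrapping around) — i.e. ROT13, then keep every other character starting from the first (positions 1st, 3rd, 5th, ...).
"dolphin" → "qbycuva" → "qyua".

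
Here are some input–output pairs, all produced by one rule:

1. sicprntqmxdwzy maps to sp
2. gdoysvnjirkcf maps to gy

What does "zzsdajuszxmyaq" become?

Looking at the pairs, the operation is to keep one character in every 3, starting at position 1 (positions 1st, 4th, 7th, ...), then delete the last 3 characters.
Applying both steps to "zzsdajuszxmyaq": "zduxa", then "zd".

zd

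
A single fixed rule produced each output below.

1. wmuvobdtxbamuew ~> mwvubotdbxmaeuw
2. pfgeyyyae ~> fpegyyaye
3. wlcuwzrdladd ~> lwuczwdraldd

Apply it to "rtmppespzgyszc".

trpmeppsgzsycz

The rule is to swap each adjacent pair of characters (1↔2, 3↔4, ...).
Applying that to "rtmppespzgyszc" gives "trpmeppsgzsycz".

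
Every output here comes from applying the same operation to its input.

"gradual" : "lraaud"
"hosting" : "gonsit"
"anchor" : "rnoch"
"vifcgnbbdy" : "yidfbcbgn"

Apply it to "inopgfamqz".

znqompagf

In each case the input is transformed by: take characters alternately from the front and the back (1st, last, 2nd, 2nd-last, ...), then delete the first character.
On "inopgfamqz": the first step gives "iznqompagf", and the second then gives "znqompagf".
(Check on "vifcgnbbdy": → "vyidfbcbgn" → "yidfbcbgn" ✓)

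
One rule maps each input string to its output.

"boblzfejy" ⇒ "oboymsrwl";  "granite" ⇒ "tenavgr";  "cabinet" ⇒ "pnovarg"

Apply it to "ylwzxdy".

The transformation: shift every letter 13 places forward in the alphabet (wrapping around) — i.e. ROT13.
Doing the same to "ylwzxdy": "lyjmkql".

lyjmkql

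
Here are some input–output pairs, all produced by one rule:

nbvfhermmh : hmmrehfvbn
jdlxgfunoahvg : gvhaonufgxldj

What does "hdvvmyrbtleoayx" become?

xyaoeltbrymvvdh

Looking at the pairs, the operation is to reverse the string.
Applying that to "hdvvmyrbtleoayx" gives "xyaoeltbrymvvdh".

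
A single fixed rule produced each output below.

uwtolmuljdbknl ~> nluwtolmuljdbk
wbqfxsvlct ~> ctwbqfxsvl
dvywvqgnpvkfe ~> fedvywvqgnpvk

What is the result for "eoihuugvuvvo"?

voeoihuugvuv

Rule — move the last 2 characters to the front (rotate right by 2).
So "eoihuugvuvvo" becomes "voeoihuugvuv".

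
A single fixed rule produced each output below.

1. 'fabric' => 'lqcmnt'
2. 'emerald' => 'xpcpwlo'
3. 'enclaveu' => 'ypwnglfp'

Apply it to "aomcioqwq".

What's happening: shift every letter 11 places forward in the alphabet (wrapping around), then swap each adjacent pair of characters (1↔2, 3↔4, ...).
"aomcioqwq" → "zlnxzthbb".

zlnxzthbb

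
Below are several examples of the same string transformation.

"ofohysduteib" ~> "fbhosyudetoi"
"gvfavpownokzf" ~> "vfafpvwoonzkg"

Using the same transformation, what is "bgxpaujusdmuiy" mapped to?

The rule is to swap the first and last characters, then swap each adjacent pair of characters (1↔2, 3↔4, ...).
"bgxpaujusdmuiy" → "ygxpaujusdmuib" → "gypxuaujdsumbi".
(Check on "ofohysduteib": → "bfohysduteio" → "fbhosyudetoi" ✓)

gypxuaujdsumbi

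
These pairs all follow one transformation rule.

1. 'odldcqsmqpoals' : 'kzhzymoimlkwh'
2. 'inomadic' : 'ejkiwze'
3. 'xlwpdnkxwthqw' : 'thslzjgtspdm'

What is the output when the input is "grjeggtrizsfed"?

cnfaccpnevoba

The transformation: shift every letter 4 places backward in the alphabet (wrapping around), then delete the last character.
For "grjeggtrizsfed", step one produces "cnfaccpnevobaz"; step two turns that into "cnfaccpnevoba".
(Check on "xlwpdnkxwthqw": → "thslzjgtspdms" → "thslzjgtspdm" ✓)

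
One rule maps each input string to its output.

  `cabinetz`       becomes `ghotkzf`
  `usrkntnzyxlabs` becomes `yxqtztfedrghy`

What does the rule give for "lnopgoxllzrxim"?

tuvmudrrfxdos

Each output is the input with this applied: delete the first character, then shift every letter 6 places forward in the alphabet (wrapping around).
"lnopgoxllzrxim" → "nopgoxllzrxim" → "tuvmudrrfxdos".
(Check on "cabinetz": → "abinetz" → "ghotkzf" ✓)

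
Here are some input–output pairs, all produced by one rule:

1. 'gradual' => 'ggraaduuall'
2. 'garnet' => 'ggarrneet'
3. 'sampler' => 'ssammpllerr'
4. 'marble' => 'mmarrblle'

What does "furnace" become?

ffurrnaacee

The transformation: repeat every character 3 times, then keep every other character starting from the first (positions 1st, 3rd, 5th, ...).
For "furnace", step one produces "fffuuurrrnnnaaaccceee"; step two turns that into "ffurrnaacee".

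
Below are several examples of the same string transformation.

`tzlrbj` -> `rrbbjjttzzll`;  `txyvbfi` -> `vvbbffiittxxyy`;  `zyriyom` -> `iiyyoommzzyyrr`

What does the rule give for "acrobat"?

Each output is the input with this applied: move the first 3 characters to the end (rotate left by 3), then double every character.
On "acrobat": the first step gives "obatacr", and the second then gives "oobbaattaaccrr".
(Check on "tzlrbj": → "rbjtzl" → "rrbbjjttzzll" ✓)

oobbaattaaccrr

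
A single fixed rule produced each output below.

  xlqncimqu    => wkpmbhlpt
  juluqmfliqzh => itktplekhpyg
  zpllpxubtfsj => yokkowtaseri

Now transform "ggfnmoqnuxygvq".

ffemlnpmtwxfup

The pattern: shift every letter 1 place backward in the alphabet (wrapping around).
Applying that to "ggfnmoqnuxygvq" gives "ffemlnpmtwxfup".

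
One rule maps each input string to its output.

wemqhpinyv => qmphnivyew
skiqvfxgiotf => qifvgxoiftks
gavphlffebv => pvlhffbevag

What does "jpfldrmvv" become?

The transformation: swap each adjacent pair of characters (1↔2, 3↔4, ...), then move the first 2 characters to the end (rotate left by 2).
Working it through for "jpfldrmvv": intermediate "pjlfrdvmv", final "lfrdvmvpj".

lfrdvmvpj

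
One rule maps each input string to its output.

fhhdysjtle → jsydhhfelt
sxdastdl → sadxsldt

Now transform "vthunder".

Rule — move the last 3 characters to the front (rotate right by 3), then reverse the string.
Starting from "vthunder": after the first operation, "dervthun"; after the second, "nuhtvred".

nuhtvred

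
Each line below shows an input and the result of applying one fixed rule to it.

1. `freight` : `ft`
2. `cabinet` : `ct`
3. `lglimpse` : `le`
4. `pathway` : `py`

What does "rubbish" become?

rh

What's happening: take characters alternately from the front and the back (1st, last, 2nd, 2nd-last, ...), then keep only the first 2 characters.
So "rubbish" becomes "rh".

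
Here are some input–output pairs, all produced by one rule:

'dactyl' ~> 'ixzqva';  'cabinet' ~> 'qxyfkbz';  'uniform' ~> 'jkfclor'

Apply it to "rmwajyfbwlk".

hjtxgvcytio

Rule — shift every letter 3 places backward in the alphabet (wrapping around), then swap the first and last characters.
Starting from "rmwajyfbwlk": after the first operation, "ojtxgvcytih"; after the second, "hjtxgvcytio".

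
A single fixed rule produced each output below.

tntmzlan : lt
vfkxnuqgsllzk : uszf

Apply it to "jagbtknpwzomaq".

Each output is the input with this applied: move the first 3 characters to the end (rotate left by 3), then keep one character in every 3, starting at position 3 (positions 3rd, 6th, 9th, ...).
On "jagbtknpwzomaq": the first step gives "btknpwzomaqjag", and the second then gives "kwmj".

kwmj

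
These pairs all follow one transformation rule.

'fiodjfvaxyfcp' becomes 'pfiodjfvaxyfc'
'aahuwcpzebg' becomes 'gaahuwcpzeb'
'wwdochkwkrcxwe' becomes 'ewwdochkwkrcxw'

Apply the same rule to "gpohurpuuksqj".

jgpohurpuuksq

The transformation: move the last character to the front.
For "gpohurpuuksqj" the result is "jgpohurpuuksq".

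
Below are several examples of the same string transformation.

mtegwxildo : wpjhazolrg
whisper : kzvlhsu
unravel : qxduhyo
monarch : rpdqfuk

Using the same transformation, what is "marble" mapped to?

dpeuho

Each output is the input with this applied: swap each adjacent pair of characters (1↔2, 3↔4, ...), then shift every letter 3 places forward in the alphabet (wrapping around).
For "marble", step one produces "ambrel"; step two turns that into "dpeuho".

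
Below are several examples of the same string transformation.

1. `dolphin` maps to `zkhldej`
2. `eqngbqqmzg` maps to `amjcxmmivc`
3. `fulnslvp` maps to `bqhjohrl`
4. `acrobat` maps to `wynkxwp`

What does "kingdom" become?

gejczki

The transformation: shift every letter 4 places backward in the alphabet (wrapping around).
Doing the same to "kingdom": "gejczki".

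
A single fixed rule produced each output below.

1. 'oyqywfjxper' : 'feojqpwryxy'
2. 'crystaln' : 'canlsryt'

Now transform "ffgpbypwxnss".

Rule — sort the characters into alphabetical order, then swap each adjacent pair of characters (1↔2, 3↔4, ...).
"ffgpbypwxnss" → "bffgnppsswxy" → "fbgfpnspwsyx".

fbgfpnspwsyx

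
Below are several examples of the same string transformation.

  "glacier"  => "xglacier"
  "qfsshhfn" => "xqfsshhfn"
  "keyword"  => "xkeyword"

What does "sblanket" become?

xsblanket

The pattern: prepend "x".
Applying that to "sblanket" gives "xsblanket".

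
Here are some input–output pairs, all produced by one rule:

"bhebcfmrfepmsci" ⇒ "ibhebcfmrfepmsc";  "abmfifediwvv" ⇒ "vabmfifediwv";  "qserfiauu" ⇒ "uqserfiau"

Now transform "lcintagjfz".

zlcintagjf

Each output is the input with this applied: move the last character to the front.
For "lcintagjfz" the result is "zlcintagjf".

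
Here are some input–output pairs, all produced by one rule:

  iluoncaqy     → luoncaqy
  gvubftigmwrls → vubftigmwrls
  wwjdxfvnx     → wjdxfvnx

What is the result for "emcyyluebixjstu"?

mcyyluebixjstu

The transformation: delete the first character.
"emcyyluebixjstu" → "mcyyluebixjstu".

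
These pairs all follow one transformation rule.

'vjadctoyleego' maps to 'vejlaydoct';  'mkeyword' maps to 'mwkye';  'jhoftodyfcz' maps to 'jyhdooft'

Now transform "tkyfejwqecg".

tqkwyjfe

Looking at the pairs, the operation is to delete the last 3 characters, then take characters alternately from the front and the back (1st, last, 2nd, 2nd-last, ...).
For "tkyfejwqecg", step one produces "tkyfejwq"; step two turns that into "tqkwyjfe".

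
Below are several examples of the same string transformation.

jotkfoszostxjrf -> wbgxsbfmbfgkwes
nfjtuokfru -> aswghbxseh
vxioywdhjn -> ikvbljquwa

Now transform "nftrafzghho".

asgensmtuub

The transformation: shift every letter 13 places forward in the alphabet (wrapping around) — i.e. ROT13.
So "nftrafzghho" becomes "asgensmtuub".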